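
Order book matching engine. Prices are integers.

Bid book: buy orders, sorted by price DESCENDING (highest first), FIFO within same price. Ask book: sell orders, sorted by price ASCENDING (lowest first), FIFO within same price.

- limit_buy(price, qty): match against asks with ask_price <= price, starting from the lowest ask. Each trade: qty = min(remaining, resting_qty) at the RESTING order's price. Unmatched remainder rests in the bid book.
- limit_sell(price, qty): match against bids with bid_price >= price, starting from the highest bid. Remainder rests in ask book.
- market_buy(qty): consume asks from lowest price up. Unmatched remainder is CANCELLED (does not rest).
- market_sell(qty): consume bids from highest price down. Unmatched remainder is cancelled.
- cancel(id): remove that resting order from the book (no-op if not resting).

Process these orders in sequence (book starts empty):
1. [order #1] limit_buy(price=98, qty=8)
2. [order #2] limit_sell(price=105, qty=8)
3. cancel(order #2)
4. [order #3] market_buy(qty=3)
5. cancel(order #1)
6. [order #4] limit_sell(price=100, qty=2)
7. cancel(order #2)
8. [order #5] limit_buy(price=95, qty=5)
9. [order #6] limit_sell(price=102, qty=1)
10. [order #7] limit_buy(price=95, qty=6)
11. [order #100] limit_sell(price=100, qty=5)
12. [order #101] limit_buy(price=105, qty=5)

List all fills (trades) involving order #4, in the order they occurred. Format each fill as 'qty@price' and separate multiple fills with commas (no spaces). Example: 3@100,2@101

Answer: 2@100

Derivation:
After op 1 [order #1] limit_buy(price=98, qty=8): fills=none; bids=[#1:8@98] asks=[-]
After op 2 [order #2] limit_sell(price=105, qty=8): fills=none; bids=[#1:8@98] asks=[#2:8@105]
After op 3 cancel(order #2): fills=none; bids=[#1:8@98] asks=[-]
After op 4 [order #3] market_buy(qty=3): fills=none; bids=[#1:8@98] asks=[-]
After op 5 cancel(order #1): fills=none; bids=[-] asks=[-]
After op 6 [order #4] limit_sell(price=100, qty=2): fills=none; bids=[-] asks=[#4:2@100]
After op 7 cancel(order #2): fills=none; bids=[-] asks=[#4:2@100]
After op 8 [order #5] limit_buy(price=95, qty=5): fills=none; bids=[#5:5@95] asks=[#4:2@100]
After op 9 [order #6] limit_sell(price=102, qty=1): fills=none; bids=[#5:5@95] asks=[#4:2@100 #6:1@102]
After op 10 [order #7] limit_buy(price=95, qty=6): fills=none; bids=[#5:5@95 #7:6@95] asks=[#4:2@100 #6:1@102]
After op 11 [order #100] limit_sell(price=100, qty=5): fills=none; bids=[#5:5@95 #7:6@95] asks=[#4:2@100 #100:5@100 #6:1@102]
After op 12 [order #101] limit_buy(price=105, qty=5): fills=#101x#4:2@100 #101x#100:3@100; bids=[#5:5@95 #7:6@95] asks=[#100:2@100 #6:1@102]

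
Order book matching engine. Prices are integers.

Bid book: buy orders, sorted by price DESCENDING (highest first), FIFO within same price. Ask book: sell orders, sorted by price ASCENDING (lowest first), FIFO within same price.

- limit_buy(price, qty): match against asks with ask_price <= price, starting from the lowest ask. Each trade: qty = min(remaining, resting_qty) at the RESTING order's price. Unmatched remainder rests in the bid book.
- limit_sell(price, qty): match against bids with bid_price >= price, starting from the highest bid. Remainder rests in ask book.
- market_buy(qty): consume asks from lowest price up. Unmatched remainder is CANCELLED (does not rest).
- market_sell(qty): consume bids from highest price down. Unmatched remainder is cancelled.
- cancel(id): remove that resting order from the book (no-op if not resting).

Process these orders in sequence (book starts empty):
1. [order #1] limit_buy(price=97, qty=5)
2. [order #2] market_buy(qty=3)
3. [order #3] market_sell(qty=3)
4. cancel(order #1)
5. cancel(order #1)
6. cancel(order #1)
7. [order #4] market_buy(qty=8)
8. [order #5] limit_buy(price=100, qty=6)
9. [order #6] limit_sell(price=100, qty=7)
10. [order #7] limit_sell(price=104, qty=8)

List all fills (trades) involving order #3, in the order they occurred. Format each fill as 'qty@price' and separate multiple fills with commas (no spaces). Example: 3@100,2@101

Answer: 3@97

Derivation:
After op 1 [order #1] limit_buy(price=97, qty=5): fills=none; bids=[#1:5@97] asks=[-]
After op 2 [order #2] market_buy(qty=3): fills=none; bids=[#1:5@97] asks=[-]
After op 3 [order #3] market_sell(qty=3): fills=#1x#3:3@97; bids=[#1:2@97] asks=[-]
After op 4 cancel(order #1): fills=none; bids=[-] asks=[-]
After op 5 cancel(order #1): fills=none; bids=[-] asks=[-]
After op 6 cancel(order #1): fills=none; bids=[-] asks=[-]
After op 7 [order #4] market_buy(qty=8): fills=none; bids=[-] asks=[-]
After op 8 [order #5] limit_buy(price=100, qty=6): fills=none; bids=[#5:6@100] asks=[-]
After op 9 [order #6] limit_sell(price=100, qty=7): fills=#5x#6:6@100; bids=[-] asks=[#6:1@100]
After op 10 [order #7] limit_sell(price=104, qty=8): fills=none; bids=[-] asks=[#6:1@100 #7:8@104]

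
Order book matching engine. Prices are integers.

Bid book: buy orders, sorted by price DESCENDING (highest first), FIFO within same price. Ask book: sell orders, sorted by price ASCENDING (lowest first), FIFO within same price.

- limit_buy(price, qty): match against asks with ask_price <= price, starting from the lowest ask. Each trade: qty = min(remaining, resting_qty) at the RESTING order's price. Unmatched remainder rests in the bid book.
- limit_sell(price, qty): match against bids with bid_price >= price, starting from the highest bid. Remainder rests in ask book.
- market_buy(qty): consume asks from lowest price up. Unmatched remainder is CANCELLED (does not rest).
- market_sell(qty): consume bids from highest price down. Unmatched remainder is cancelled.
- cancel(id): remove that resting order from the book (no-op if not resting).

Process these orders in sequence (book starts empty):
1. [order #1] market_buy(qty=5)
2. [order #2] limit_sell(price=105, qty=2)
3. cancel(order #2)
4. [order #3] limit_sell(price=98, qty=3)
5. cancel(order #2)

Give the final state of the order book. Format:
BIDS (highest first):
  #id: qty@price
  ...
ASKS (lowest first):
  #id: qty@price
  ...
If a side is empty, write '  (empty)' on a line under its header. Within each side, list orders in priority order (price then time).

Answer: BIDS (highest first):
  (empty)
ASKS (lowest first):
  #3: 3@98

Derivation:
After op 1 [order #1] market_buy(qty=5): fills=none; bids=[-] asks=[-]
After op 2 [order #2] limit_sell(price=105, qty=2): fills=none; bids=[-] asks=[#2:2@105]
After op 3 cancel(order #2): fills=none; bids=[-] asks=[-]
After op 4 [order #3] limit_sell(price=98, qty=3): fills=none; bids=[-] asks=[#3:3@98]
After op 5 cancel(order #2): fills=none; bids=[-] asks=[#3:3@98]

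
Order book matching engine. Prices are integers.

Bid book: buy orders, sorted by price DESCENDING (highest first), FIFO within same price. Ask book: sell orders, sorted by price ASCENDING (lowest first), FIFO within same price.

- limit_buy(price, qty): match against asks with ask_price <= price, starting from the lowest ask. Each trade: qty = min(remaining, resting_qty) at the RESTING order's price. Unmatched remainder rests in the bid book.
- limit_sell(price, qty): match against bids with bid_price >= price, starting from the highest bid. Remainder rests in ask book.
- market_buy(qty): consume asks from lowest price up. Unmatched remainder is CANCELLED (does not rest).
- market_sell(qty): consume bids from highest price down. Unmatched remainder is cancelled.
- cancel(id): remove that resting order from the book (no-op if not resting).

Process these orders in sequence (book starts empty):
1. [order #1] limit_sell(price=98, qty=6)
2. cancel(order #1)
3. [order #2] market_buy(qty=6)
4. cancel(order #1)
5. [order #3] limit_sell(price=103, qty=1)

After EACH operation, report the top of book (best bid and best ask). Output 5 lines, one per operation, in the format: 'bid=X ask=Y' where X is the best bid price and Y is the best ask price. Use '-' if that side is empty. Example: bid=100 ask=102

After op 1 [order #1] limit_sell(price=98, qty=6): fills=none; bids=[-] asks=[#1:6@98]
After op 2 cancel(order #1): fills=none; bids=[-] asks=[-]
After op 3 [order #2] market_buy(qty=6): fills=none; bids=[-] asks=[-]
After op 4 cancel(order #1): fills=none; bids=[-] asks=[-]
After op 5 [order #3] limit_sell(price=103, qty=1): fills=none; bids=[-] asks=[#3:1@103]

Answer: bid=- ask=98
bid=- ask=-
bid=- ask=-
bid=- ask=-
bid=- ask=103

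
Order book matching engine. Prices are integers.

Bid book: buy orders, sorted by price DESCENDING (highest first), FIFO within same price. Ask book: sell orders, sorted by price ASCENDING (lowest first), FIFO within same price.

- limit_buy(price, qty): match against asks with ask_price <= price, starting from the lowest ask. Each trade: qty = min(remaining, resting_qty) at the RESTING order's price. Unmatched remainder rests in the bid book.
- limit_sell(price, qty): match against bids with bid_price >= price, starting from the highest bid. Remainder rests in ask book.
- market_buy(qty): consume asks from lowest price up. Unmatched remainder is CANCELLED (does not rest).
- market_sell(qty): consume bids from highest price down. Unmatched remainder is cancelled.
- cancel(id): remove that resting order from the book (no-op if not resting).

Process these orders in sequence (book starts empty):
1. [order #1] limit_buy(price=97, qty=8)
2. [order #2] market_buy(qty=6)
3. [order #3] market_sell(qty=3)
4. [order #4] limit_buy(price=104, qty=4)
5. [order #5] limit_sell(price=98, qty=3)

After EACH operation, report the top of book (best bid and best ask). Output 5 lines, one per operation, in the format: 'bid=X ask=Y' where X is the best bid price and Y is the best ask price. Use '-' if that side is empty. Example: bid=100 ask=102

Answer: bid=97 ask=-
bid=97 ask=-
bid=97 ask=-
bid=104 ask=-
bid=104 ask=-

Derivation:
After op 1 [order #1] limit_buy(price=97, qty=8): fills=none; bids=[#1:8@97] asks=[-]
After op 2 [order #2] market_buy(qty=6): fills=none; bids=[#1:8@97] asks=[-]
After op 3 [order #3] market_sell(qty=3): fills=#1x#3:3@97; bids=[#1:5@97] asks=[-]
After op 4 [order #4] limit_buy(price=104, qty=4): fills=none; bids=[#4:4@104 #1:5@97] asks=[-]
After op 5 [order #5] limit_sell(price=98, qty=3): fills=#4x#5:3@104; bids=[#4:1@104 #1:5@97] asks=[-]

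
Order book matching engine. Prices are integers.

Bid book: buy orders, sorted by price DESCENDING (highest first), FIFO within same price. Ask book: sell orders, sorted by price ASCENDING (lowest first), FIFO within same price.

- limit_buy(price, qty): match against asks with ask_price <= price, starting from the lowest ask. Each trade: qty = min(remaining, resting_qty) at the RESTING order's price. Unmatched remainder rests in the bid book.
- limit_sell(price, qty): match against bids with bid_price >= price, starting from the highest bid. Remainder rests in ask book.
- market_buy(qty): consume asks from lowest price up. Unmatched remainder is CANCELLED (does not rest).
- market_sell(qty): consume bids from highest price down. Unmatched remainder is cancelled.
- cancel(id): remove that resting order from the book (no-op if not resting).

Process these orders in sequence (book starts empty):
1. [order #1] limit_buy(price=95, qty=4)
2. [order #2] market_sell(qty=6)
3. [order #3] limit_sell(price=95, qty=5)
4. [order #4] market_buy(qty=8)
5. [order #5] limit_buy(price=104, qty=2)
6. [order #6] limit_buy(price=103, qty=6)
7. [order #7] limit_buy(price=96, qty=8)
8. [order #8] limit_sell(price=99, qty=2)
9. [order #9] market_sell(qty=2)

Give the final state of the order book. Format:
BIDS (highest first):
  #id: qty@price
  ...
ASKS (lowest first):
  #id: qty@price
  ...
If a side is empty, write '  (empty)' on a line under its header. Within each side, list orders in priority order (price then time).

Answer: BIDS (highest first):
  #6: 4@103
  #7: 8@96
ASKS (lowest first):
  (empty)

Derivation:
After op 1 [order #1] limit_buy(price=95, qty=4): fills=none; bids=[#1:4@95] asks=[-]
After op 2 [order #2] market_sell(qty=6): fills=#1x#2:4@95; bids=[-] asks=[-]
After op 3 [order #3] limit_sell(price=95, qty=5): fills=none; bids=[-] asks=[#3:5@95]
After op 4 [order #4] market_buy(qty=8): fills=#4x#3:5@95; bids=[-] asks=[-]
After op 5 [order #5] limit_buy(price=104, qty=2): fills=none; bids=[#5:2@104] asks=[-]
After op 6 [order #6] limit_buy(price=103, qty=6): fills=none; bids=[#5:2@104 #6:6@103] asks=[-]
After op 7 [order #7] limit_buy(price=96, qty=8): fills=none; bids=[#5:2@104 #6:6@103 #7:8@96] asks=[-]
After op 8 [order #8] limit_sell(price=99, qty=2): fills=#5x#8:2@104; bids=[#6:6@103 #7:8@96] asks=[-]
After op 9 [order #9] market_sell(qty=2): fills=#6x#9:2@103; bids=[#6:4@103 #7:8@96] asks=[-]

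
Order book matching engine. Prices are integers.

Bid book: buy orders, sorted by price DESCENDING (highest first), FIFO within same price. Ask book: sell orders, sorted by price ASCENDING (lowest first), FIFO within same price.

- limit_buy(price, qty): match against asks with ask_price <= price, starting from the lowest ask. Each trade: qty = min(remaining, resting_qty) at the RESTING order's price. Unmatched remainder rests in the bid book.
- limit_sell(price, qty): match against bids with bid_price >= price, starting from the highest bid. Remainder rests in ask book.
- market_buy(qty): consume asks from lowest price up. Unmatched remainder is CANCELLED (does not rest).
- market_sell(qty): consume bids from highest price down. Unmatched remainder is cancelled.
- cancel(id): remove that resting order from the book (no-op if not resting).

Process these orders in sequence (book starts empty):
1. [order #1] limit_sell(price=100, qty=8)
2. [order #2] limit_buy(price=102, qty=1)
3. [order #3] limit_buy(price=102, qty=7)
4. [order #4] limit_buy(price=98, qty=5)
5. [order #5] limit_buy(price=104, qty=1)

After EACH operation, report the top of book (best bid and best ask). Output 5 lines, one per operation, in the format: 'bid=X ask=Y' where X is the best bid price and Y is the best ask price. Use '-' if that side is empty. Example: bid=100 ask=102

Answer: bid=- ask=100
bid=- ask=100
bid=- ask=-
bid=98 ask=-
bid=104 ask=-

Derivation:
After op 1 [order #1] limit_sell(price=100, qty=8): fills=none; bids=[-] asks=[#1:8@100]
After op 2 [order #2] limit_buy(price=102, qty=1): fills=#2x#1:1@100; bids=[-] asks=[#1:7@100]
After op 3 [order #3] limit_buy(price=102, qty=7): fills=#3x#1:7@100; bids=[-] asks=[-]
After op 4 [order #4] limit_buy(price=98, qty=5): fills=none; bids=[#4:5@98] asks=[-]
After op 5 [order #5] limit_buy(price=104, qty=1): fills=none; bids=[#5:1@104 #4:5@98] asks=[-]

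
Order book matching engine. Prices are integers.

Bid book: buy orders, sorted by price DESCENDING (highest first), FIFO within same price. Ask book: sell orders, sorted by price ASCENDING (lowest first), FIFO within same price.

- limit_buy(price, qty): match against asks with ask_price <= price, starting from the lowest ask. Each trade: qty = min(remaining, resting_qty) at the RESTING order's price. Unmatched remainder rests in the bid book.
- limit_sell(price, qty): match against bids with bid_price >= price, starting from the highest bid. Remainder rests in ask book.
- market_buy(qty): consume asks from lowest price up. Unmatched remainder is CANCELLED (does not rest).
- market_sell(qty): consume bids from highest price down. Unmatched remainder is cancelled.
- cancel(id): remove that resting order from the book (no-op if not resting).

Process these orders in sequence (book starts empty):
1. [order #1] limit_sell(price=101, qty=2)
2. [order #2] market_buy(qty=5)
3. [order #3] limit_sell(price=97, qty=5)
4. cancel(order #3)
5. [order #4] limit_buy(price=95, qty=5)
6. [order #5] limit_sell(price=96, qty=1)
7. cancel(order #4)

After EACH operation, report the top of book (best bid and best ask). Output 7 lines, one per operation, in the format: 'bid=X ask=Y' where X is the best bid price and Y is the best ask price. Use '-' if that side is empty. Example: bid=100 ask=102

After op 1 [order #1] limit_sell(price=101, qty=2): fills=none; bids=[-] asks=[#1:2@101]
After op 2 [order #2] market_buy(qty=5): fills=#2x#1:2@101; bids=[-] asks=[-]
After op 3 [order #3] limit_sell(price=97, qty=5): fills=none; bids=[-] asks=[#3:5@97]
After op 4 cancel(order #3): fills=none; bids=[-] asks=[-]
After op 5 [order #4] limit_buy(price=95, qty=5): fills=none; bids=[#4:5@95] asks=[-]
After op 6 [order #5] limit_sell(price=96, qty=1): fills=none; bids=[#4:5@95] asks=[#5:1@96]
After op 7 cancel(order #4): fills=none; bids=[-] asks=[#5:1@96]

Answer: bid=- ask=101
bid=- ask=-
bid=- ask=97
bid=- ask=-
bid=95 ask=-
bid=95 ask=96
bid=- ask=96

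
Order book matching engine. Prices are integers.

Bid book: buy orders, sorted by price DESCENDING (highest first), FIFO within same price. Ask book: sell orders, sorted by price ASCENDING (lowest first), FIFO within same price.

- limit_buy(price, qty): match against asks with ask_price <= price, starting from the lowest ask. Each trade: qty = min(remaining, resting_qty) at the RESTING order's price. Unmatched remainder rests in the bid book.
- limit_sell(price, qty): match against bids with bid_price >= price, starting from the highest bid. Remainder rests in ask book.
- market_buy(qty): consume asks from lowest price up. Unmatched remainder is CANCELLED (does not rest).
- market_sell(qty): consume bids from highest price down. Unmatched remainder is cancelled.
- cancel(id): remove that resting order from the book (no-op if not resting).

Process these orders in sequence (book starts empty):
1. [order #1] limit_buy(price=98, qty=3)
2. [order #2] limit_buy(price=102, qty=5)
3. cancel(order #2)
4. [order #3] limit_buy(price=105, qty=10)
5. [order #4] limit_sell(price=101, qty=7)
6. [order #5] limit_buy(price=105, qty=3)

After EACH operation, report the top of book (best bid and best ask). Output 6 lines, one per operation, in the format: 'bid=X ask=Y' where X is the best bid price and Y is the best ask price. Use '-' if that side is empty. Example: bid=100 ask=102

Answer: bid=98 ask=-
bid=102 ask=-
bid=98 ask=-
bid=105 ask=-
bid=105 ask=-
bid=105 ask=-

Derivation:
After op 1 [order #1] limit_buy(price=98, qty=3): fills=none; bids=[#1:3@98] asks=[-]
After op 2 [order #2] limit_buy(price=102, qty=5): fills=none; bids=[#2:5@102 #1:3@98] asks=[-]
After op 3 cancel(order #2): fills=none; bids=[#1:3@98] asks=[-]
After op 4 [order #3] limit_buy(price=105, qty=10): fills=none; bids=[#3:10@105 #1:3@98] asks=[-]
After op 5 [order #4] limit_sell(price=101, qty=7): fills=#3x#4:7@105; bids=[#3:3@105 #1:3@98] asks=[-]
After op 6 [order #5] limit_buy(price=105, qty=3): fills=none; bids=[#3:3@105 #5:3@105 #1:3@98] asks=[-]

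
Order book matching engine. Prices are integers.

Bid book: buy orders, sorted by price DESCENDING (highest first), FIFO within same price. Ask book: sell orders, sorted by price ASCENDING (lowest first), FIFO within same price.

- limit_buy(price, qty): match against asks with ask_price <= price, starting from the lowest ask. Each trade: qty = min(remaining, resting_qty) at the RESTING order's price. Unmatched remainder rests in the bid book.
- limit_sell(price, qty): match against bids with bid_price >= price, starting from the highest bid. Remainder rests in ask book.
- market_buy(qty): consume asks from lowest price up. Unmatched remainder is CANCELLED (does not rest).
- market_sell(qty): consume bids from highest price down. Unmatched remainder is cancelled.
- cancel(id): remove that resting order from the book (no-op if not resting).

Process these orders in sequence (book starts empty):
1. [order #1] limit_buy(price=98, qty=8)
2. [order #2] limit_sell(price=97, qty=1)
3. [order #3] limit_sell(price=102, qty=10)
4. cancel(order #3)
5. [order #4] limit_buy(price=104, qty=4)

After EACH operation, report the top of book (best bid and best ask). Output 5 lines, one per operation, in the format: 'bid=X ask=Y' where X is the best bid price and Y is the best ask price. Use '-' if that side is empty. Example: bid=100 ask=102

After op 1 [order #1] limit_buy(price=98, qty=8): fills=none; bids=[#1:8@98] asks=[-]
After op 2 [order #2] limit_sell(price=97, qty=1): fills=#1x#2:1@98; bids=[#1:7@98] asks=[-]
After op 3 [order #3] limit_sell(price=102, qty=10): fills=none; bids=[#1:7@98] asks=[#3:10@102]
After op 4 cancel(order #3): fills=none; bids=[#1:7@98] asks=[-]
After op 5 [order #4] limit_buy(price=104, qty=4): fills=none; bids=[#4:4@104 #1:7@98] asks=[-]

Answer: bid=98 ask=-
bid=98 ask=-
bid=98 ask=102
bid=98 ask=-
bid=104 ask=-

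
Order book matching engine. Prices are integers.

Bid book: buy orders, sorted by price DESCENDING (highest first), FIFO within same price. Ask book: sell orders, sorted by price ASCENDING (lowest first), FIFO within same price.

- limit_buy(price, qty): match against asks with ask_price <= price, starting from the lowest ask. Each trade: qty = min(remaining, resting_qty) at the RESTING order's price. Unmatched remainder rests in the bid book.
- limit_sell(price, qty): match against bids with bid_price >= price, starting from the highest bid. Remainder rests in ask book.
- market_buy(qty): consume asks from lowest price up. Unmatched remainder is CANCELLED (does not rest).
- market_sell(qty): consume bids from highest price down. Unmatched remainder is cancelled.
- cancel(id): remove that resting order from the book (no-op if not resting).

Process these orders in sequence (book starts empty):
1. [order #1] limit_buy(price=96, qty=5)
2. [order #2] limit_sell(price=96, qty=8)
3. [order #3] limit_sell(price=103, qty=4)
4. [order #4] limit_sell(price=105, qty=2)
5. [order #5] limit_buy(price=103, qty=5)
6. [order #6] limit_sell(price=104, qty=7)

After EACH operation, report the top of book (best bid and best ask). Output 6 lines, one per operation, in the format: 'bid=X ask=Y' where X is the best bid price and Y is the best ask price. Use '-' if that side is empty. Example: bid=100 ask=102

After op 1 [order #1] limit_buy(price=96, qty=5): fills=none; bids=[#1:5@96] asks=[-]
After op 2 [order #2] limit_sell(price=96, qty=8): fills=#1x#2:5@96; bids=[-] asks=[#2:3@96]
After op 3 [order #3] limit_sell(price=103, qty=4): fills=none; bids=[-] asks=[#2:3@96 #3:4@103]
After op 4 [order #4] limit_sell(price=105, qty=2): fills=none; bids=[-] asks=[#2:3@96 #3:4@103 #4:2@105]
After op 5 [order #5] limit_buy(price=103, qty=5): fills=#5x#2:3@96 #5x#3:2@103; bids=[-] asks=[#3:2@103 #4:2@105]
After op 6 [order #6] limit_sell(price=104, qty=7): fills=none; bids=[-] asks=[#3:2@103 #6:7@104 #4:2@105]

Answer: bid=96 ask=-
bid=- ask=96
bid=- ask=96
bid=- ask=96
bid=- ask=103
bid=- ask=103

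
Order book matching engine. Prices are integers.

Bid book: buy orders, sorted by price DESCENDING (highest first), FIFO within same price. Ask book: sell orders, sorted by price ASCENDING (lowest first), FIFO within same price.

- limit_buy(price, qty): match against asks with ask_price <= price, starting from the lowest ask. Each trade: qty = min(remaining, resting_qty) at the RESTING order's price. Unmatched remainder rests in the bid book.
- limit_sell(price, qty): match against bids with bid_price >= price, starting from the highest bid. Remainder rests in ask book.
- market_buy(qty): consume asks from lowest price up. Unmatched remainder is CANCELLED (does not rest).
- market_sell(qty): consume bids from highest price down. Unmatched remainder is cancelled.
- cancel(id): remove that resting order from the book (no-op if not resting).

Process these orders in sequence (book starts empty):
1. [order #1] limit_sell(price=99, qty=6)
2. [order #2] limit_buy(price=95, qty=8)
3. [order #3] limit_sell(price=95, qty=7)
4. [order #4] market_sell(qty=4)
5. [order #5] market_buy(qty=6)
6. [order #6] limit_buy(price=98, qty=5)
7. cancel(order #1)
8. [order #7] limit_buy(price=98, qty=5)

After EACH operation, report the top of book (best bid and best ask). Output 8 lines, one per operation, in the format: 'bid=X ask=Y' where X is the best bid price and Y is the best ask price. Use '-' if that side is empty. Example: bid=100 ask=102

After op 1 [order #1] limit_sell(price=99, qty=6): fills=none; bids=[-] asks=[#1:6@99]
After op 2 [order #2] limit_buy(price=95, qty=8): fills=none; bids=[#2:8@95] asks=[#1:6@99]
After op 3 [order #3] limit_sell(price=95, qty=7): fills=#2x#3:7@95; bids=[#2:1@95] asks=[#1:6@99]
After op 4 [order #4] market_sell(qty=4): fills=#2x#4:1@95; bids=[-] asks=[#1:6@99]
After op 5 [order #5] market_buy(qty=6): fills=#5x#1:6@99; bids=[-] asks=[-]
After op 6 [order #6] limit_buy(price=98, qty=5): fills=none; bids=[#6:5@98] asks=[-]
After op 7 cancel(order #1): fills=none; bids=[#6:5@98] asks=[-]
After op 8 [order #7] limit_buy(price=98, qty=5): fills=none; bids=[#6:5@98 #7:5@98] asks=[-]

Answer: bid=- ask=99
bid=95 ask=99
bid=95 ask=99
bid=- ask=99
bid=- ask=-
bid=98 ask=-
bid=98 ask=-
bid=98 ask=-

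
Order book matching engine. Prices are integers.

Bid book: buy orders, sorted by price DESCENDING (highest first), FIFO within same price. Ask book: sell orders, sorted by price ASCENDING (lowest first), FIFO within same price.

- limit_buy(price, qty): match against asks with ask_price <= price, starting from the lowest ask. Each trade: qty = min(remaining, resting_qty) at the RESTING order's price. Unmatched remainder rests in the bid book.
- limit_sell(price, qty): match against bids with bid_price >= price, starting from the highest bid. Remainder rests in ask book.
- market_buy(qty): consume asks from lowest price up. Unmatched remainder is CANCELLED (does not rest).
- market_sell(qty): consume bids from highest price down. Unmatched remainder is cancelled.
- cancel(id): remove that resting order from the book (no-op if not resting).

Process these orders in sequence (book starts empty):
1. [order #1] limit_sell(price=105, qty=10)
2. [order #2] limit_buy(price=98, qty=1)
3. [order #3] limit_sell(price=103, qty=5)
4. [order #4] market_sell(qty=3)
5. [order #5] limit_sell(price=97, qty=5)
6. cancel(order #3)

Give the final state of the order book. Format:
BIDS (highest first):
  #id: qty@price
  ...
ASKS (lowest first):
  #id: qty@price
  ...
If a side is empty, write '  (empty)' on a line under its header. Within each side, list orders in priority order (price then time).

Answer: BIDS (highest first):
  (empty)
ASKS (lowest first):
  #5: 5@97
  #1: 10@105

Derivation:
After op 1 [order #1] limit_sell(price=105, qty=10): fills=none; bids=[-] asks=[#1:10@105]
After op 2 [order #2] limit_buy(price=98, qty=1): fills=none; bids=[#2:1@98] asks=[#1:10@105]
After op 3 [order #3] limit_sell(price=103, qty=5): fills=none; bids=[#2:1@98] asks=[#3:5@103 #1:10@105]
After op 4 [order #4] market_sell(qty=3): fills=#2x#4:1@98; bids=[-] asks=[#3:5@103 #1:10@105]
After op 5 [order #5] limit_sell(price=97, qty=5): fills=none; bids=[-] asks=[#5:5@97 #3:5@103 #1:10@105]
After op 6 cancel(order #3): fills=none; bids=[-] asks=[#5:5@97 #1:10@105]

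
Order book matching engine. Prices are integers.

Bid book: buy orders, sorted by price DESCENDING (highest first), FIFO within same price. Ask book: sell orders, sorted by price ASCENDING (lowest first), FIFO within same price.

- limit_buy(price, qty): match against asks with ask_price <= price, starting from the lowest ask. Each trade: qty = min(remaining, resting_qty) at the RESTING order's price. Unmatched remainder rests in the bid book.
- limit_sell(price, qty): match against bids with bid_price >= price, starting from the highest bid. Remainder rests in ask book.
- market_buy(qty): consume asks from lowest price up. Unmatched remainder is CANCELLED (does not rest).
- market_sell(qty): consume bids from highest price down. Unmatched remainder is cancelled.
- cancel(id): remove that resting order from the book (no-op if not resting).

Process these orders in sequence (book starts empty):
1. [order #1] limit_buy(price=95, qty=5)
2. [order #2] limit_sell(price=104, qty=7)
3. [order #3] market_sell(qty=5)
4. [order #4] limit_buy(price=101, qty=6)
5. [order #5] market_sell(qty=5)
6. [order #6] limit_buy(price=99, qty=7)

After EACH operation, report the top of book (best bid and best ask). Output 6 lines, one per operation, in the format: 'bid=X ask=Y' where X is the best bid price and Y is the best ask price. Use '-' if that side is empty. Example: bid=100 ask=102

Answer: bid=95 ask=-
bid=95 ask=104
bid=- ask=104
bid=101 ask=104
bid=101 ask=104
bid=101 ask=104

Derivation:
After op 1 [order #1] limit_buy(price=95, qty=5): fills=none; bids=[#1:5@95] asks=[-]
After op 2 [order #2] limit_sell(price=104, qty=7): fills=none; bids=[#1:5@95] asks=[#2:7@104]
After op 3 [order #3] market_sell(qty=5): fills=#1x#3:5@95; bids=[-] asks=[#2:7@104]
After op 4 [order #4] limit_buy(price=101, qty=6): fills=none; bids=[#4:6@101] asks=[#2:7@104]
After op 5 [order #5] market_sell(qty=5): fills=#4x#5:5@101; bids=[#4:1@101] asks=[#2:7@104]
After op 6 [order #6] limit_buy(price=99, qty=7): fills=none; bids=[#4:1@101 #6:7@99] asks=[#2:7@104]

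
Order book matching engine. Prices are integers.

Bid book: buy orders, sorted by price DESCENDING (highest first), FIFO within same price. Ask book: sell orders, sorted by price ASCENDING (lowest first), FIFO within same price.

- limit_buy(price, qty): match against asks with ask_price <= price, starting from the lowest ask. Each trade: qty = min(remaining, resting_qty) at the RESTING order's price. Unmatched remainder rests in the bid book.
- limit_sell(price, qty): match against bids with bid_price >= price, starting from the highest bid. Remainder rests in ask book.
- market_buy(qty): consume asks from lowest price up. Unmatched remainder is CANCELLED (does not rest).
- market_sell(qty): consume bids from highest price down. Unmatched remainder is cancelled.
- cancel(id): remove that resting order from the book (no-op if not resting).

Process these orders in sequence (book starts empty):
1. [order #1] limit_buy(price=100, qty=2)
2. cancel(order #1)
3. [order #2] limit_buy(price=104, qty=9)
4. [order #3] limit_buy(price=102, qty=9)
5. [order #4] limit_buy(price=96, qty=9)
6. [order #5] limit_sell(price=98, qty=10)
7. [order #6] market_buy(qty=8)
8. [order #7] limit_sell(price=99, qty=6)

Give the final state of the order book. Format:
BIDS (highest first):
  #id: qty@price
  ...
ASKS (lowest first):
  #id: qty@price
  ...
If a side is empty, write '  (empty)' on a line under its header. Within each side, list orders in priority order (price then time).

Answer: BIDS (highest first):
  #3: 2@102
  #4: 9@96
ASKS (lowest first):
  (empty)

Derivation:
After op 1 [order #1] limit_buy(price=100, qty=2): fills=none; bids=[#1:2@100] asks=[-]
After op 2 cancel(order #1): fills=none; bids=[-] asks=[-]
After op 3 [order #2] limit_buy(price=104, qty=9): fills=none; bids=[#2:9@104] asks=[-]
After op 4 [order #3] limit_buy(price=102, qty=9): fills=none; bids=[#2:9@104 #3:9@102] asks=[-]
After op 5 [order #4] limit_buy(price=96, qty=9): fills=none; bids=[#2:9@104 #3:9@102 #4:9@96] asks=[-]
After op 6 [order #5] limit_sell(price=98, qty=10): fills=#2x#5:9@104 #3x#5:1@102; bids=[#3:8@102 #4:9@96] asks=[-]
After op 7 [order #6] market_buy(qty=8): fills=none; bids=[#3:8@102 #4:9@96] asks=[-]
After op 8 [order #7] limit_sell(price=99, qty=6): fills=#3x#7:6@102; bids=[#3:2@102 #4:9@96] asks=[-]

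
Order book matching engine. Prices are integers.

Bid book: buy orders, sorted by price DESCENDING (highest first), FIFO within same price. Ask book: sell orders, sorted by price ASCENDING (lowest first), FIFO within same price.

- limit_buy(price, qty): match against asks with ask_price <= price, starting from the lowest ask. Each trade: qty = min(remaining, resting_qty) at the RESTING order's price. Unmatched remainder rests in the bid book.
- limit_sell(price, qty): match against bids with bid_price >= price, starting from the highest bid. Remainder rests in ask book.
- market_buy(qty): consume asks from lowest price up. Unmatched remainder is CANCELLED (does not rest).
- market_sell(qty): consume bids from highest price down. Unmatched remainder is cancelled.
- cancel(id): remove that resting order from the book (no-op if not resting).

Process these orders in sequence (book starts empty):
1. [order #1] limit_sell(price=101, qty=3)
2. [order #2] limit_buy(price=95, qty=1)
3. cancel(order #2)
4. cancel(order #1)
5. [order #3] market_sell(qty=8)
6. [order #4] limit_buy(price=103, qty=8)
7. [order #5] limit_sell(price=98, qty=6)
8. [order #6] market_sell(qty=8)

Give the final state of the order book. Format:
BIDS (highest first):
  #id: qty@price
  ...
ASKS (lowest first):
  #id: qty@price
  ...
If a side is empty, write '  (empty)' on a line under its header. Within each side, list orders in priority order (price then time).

After op 1 [order #1] limit_sell(price=101, qty=3): fills=none; bids=[-] asks=[#1:3@101]
After op 2 [order #2] limit_buy(price=95, qty=1): fills=none; bids=[#2:1@95] asks=[#1:3@101]
After op 3 cancel(order #2): fills=none; bids=[-] asks=[#1:3@101]
After op 4 cancel(order #1): fills=none; bids=[-] asks=[-]
After op 5 [order #3] market_sell(qty=8): fills=none; bids=[-] asks=[-]
After op 6 [order #4] limit_buy(price=103, qty=8): fills=none; bids=[#4:8@103] asks=[-]
After op 7 [order #5] limit_sell(price=98, qty=6): fills=#4x#5:6@103; bids=[#4:2@103] asks=[-]
After op 8 [order #6] market_sell(qty=8): fills=#4x#6:2@103; bids=[-] asks=[-]

Answer: BIDS (highest first):
  (empty)
ASKS (lowest first):
  (empty)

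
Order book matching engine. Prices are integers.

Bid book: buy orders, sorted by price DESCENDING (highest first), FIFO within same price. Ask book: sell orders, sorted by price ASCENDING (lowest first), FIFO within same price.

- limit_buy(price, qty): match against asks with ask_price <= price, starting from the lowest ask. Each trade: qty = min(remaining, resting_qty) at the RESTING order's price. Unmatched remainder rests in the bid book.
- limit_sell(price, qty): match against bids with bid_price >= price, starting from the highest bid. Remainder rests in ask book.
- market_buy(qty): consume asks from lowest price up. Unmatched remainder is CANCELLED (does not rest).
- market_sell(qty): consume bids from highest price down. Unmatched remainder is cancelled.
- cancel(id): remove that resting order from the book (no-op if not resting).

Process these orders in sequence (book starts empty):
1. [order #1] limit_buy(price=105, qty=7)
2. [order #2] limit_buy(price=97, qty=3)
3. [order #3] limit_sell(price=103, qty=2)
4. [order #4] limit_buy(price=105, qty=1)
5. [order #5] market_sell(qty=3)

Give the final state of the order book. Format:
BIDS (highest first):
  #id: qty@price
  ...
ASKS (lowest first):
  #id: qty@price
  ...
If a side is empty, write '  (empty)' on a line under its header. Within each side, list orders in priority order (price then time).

Answer: BIDS (highest first):
  #1: 2@105
  #4: 1@105
  #2: 3@97
ASKS (lowest first):
  (empty)

Derivation:
After op 1 [order #1] limit_buy(price=105, qty=7): fills=none; bids=[#1:7@105] asks=[-]
After op 2 [order #2] limit_buy(price=97, qty=3): fills=none; bids=[#1:7@105 #2:3@97] asks=[-]
After op 3 [order #3] limit_sell(price=103, qty=2): fills=#1x#3:2@105; bids=[#1:5@105 #2:3@97] asks=[-]
After op 4 [order #4] limit_buy(price=105, qty=1): fills=none; bids=[#1:5@105 #4:1@105 #2:3@97] asks=[-]
After op 5 [order #5] market_sell(qty=3): fills=#1x#5:3@105; bids=[#1:2@105 #4:1@105 #2:3@97] asks=[-]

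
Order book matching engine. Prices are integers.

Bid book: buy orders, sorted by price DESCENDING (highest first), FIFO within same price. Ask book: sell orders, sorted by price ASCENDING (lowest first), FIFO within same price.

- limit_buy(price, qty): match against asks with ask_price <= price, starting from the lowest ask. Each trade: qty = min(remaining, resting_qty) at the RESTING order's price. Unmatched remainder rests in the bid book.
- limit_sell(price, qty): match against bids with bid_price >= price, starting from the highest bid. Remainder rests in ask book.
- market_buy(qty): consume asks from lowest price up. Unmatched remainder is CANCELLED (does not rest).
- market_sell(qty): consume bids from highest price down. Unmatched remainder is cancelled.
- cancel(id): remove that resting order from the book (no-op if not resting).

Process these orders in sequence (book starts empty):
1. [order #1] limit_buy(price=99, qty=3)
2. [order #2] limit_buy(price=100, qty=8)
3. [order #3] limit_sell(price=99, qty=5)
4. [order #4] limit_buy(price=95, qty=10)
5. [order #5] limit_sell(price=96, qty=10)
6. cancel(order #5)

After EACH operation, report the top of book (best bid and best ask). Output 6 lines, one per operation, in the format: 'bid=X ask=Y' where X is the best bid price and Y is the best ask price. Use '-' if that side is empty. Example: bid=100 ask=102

After op 1 [order #1] limit_buy(price=99, qty=3): fills=none; bids=[#1:3@99] asks=[-]
After op 2 [order #2] limit_buy(price=100, qty=8): fills=none; bids=[#2:8@100 #1:3@99] asks=[-]
After op 3 [order #3] limit_sell(price=99, qty=5): fills=#2x#3:5@100; bids=[#2:3@100 #1:3@99] asks=[-]
After op 4 [order #4] limit_buy(price=95, qty=10): fills=none; bids=[#2:3@100 #1:3@99 #4:10@95] asks=[-]
After op 5 [order #5] limit_sell(price=96, qty=10): fills=#2x#5:3@100 #1x#5:3@99; bids=[#4:10@95] asks=[#5:4@96]
After op 6 cancel(order #5): fills=none; bids=[#4:10@95] asks=[-]

Answer: bid=99 ask=-
bid=100 ask=-
bid=100 ask=-
bid=100 ask=-
bid=95 ask=96
bid=95 ask=-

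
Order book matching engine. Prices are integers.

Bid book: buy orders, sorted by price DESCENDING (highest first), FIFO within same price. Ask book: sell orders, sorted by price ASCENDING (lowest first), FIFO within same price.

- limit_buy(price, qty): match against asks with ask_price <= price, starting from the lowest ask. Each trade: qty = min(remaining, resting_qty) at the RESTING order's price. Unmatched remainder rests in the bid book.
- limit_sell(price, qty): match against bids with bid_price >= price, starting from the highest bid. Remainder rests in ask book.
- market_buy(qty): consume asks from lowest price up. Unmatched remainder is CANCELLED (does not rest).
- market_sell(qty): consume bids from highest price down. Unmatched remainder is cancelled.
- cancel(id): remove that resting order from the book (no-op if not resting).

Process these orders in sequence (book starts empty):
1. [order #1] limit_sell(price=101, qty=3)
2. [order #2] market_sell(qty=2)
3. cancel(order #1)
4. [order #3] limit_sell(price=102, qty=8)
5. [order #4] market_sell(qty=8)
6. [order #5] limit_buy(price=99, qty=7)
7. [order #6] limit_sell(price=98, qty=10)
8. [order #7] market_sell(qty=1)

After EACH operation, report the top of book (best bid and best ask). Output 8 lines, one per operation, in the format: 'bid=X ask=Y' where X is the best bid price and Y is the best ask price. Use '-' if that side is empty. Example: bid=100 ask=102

Answer: bid=- ask=101
bid=- ask=101
bid=- ask=-
bid=- ask=102
bid=- ask=102
bid=99 ask=102
bid=- ask=98
bid=- ask=98

Derivation:
After op 1 [order #1] limit_sell(price=101, qty=3): fills=none; bids=[-] asks=[#1:3@101]
After op 2 [order #2] market_sell(qty=2): fills=none; bids=[-] asks=[#1:3@101]
After op 3 cancel(order #1): fills=none; bids=[-] asks=[-]
After op 4 [order #3] limit_sell(price=102, qty=8): fills=none; bids=[-] asks=[#3:8@102]
After op 5 [order #4] market_sell(qty=8): fills=none; bids=[-] asks=[#3:8@102]
After op 6 [order #5] limit_buy(price=99, qty=7): fills=none; bids=[#5:7@99] asks=[#3:8@102]
After op 7 [order #6] limit_sell(price=98, qty=10): fills=#5x#6:7@99; bids=[-] asks=[#6:3@98 #3:8@102]
After op 8 [order #7] market_sell(qty=1): fills=none; bids=[-] asks=[#6:3@98 #3:8@102]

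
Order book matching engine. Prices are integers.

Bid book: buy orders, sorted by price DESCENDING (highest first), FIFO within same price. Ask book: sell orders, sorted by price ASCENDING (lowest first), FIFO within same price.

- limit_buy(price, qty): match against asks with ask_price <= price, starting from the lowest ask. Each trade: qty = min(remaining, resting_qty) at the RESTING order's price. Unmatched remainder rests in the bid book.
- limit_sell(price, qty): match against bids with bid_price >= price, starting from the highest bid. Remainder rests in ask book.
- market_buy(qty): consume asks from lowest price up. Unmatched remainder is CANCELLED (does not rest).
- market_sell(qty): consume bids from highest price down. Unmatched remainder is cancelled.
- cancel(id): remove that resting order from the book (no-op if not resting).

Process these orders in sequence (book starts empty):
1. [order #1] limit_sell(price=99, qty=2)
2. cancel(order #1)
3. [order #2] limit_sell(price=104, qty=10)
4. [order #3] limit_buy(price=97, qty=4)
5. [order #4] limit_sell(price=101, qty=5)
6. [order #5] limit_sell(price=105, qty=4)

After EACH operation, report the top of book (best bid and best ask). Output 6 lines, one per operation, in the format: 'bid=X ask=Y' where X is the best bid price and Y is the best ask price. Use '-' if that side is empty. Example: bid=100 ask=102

Answer: bid=- ask=99
bid=- ask=-
bid=- ask=104
bid=97 ask=104
bid=97 ask=101
bid=97 ask=101

Derivation:
After op 1 [order #1] limit_sell(price=99, qty=2): fills=none; bids=[-] asks=[#1:2@99]
After op 2 cancel(order #1): fills=none; bids=[-] asks=[-]
After op 3 [order #2] limit_sell(price=104, qty=10): fills=none; bids=[-] asks=[#2:10@104]
After op 4 [order #3] limit_buy(price=97, qty=4): fills=none; bids=[#3:4@97] asks=[#2:10@104]
After op 5 [order #4] limit_sell(price=101, qty=5): fills=none; bids=[#3:4@97] asks=[#4:5@101 #2:10@104]
After op 6 [order #5] limit_sell(price=105, qty=4): fills=none; bids=[#3:4@97] asks=[#4:5@101 #2:10@104 #5:4@105]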